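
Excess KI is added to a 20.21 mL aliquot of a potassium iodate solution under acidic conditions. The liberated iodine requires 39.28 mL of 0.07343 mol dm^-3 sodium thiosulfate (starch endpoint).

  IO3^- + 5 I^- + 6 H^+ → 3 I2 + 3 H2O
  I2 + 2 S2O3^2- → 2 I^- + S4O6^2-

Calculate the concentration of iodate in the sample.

n(S2O3^2-) = 0.03928 × 0.07343 = 2.884 × 10^-3 mol
n(I2) = n(S2O3^2-)/2 = 1.442 × 10^-3 mol
From the 1:3 ratio, n(IO3^-) in the aliquot = 1/3 × 1.442 × 10^-3 = 4.807 × 10^-4 mol
[IO3^-] = 4.807 × 10^-4 / 0.02021 = 0.02379 mol/L

0.02379 mol/L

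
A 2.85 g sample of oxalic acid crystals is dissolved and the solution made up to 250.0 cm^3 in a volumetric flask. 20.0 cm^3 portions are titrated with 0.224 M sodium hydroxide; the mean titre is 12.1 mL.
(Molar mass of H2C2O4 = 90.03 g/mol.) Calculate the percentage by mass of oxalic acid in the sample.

H2C2O4 + 2 NaOH → Na2C2O4 + 2 H2O
n(NaOH) per titration = 0.0121 × 0.224 = 2.71 × 10^-3 mol
From the 1:2 ratio, n(H2C2O4) in each aliquot = 1/2 × 2.71 × 10^-3 = 1.36 × 10^-3 mol
n(H2C2O4) in the whole flask = 1.36 × 10^-3 × 250.0/20.0 = 0.0169 mol
mass of H2C2O4 = 0.0169 × 90.03 = 1.53 g
% H2C2O4 = 1.53 / 2.85 × 100 = 53.5 %

53.5 %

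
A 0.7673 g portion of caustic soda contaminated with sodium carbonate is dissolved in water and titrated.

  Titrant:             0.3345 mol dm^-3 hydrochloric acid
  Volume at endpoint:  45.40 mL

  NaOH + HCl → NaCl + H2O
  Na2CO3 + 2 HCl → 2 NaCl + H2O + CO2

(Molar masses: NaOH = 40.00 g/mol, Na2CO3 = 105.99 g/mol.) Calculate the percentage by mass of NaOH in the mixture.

n(HCl) = 0.04540 × 0.3345 = 0.01519 mol
Let x = n(NaOH), y = n(Na2CO3).
Titrant: 1x + 2y = 0.01519;  mass: 40.00x + 105.99y = 0.7673
Solving, x = 2.886 × 10^-3 mol, y = 6.150 × 10^-3 mol
mass of NaOH = 2.886 × 10^-3 × 40.00 = 0.1154 g
% NaOH = 0.1154 / 0.7673 × 100 = 15.04 %

15.04 %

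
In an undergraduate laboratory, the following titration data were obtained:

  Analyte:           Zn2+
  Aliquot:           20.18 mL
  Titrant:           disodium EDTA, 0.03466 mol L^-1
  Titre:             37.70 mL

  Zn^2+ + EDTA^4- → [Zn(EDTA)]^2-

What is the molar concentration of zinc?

0.06475 mol/L

n(EDTA) = 0.03770 L × 0.03466 mol/L = 1.307 × 10^-3 mol
n(Zn2+) = 1.307 × 10^-3 mol (1:1 mole ratio)
[Zn2+] = 1.307 × 10^-3 mol / 0.02018 L = 0.06475 mol/L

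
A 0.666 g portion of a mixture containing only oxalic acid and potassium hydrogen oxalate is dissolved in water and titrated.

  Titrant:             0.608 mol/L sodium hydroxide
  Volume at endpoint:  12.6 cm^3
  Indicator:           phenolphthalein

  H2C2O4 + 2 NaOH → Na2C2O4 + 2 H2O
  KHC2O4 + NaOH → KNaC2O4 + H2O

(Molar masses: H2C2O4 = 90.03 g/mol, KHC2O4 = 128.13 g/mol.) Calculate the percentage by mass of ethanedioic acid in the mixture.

25.7 %

n(NaOH) = 0.0126 × 0.608 = 7.66 × 10^-3 mol
Let x = n(H2C2O4), y = n(KHC2O4).
Titrant: 2x + 1y = 7.66 × 10^-3;  mass: 90.03x + 128.13y = 0.666
Solving, x = 1.90 × 10^-3 mol, y = 3.86 × 10^-3 mol
mass of H2C2O4 = 1.90 × 10^-3 × 90.03 = 0.171 g
% H2C2O4 = 0.171 / 0.666 × 100 = 25.7 %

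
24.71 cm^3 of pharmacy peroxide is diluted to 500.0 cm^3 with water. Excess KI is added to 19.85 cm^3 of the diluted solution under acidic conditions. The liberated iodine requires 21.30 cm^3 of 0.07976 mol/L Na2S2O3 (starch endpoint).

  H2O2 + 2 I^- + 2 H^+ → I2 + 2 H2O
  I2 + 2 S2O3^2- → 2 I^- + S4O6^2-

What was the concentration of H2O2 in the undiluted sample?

n(S2O3^2-) = 0.02130 × 0.07976 = 1.699 × 10^-3 mol
n(I2) = n(S2O3^2-)/2 = 8.494 × 10^-4 mol
n(H2O2) in the aliquot = 8.494 × 10^-4 mol (1:1 ratio)
[H2O2]_dilute = 8.494 × 10^-4 / 0.01985 = 0.04279 mol/L
[H2O2]_original = 0.04279 × 500.0/24.71 = 0.8659 mol/L

0.8659 mol/L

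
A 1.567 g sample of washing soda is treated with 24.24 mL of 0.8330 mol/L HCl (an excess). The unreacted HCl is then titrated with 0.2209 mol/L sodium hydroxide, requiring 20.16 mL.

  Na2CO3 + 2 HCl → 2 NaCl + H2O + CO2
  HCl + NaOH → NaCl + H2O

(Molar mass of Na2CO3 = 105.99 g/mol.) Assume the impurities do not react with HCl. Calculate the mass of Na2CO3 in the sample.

0.8341 g

n(HCl) added = 0.02424 × 0.8330 = 0.02019 mol
n(NaOH) used in back-titration = 0.02016 × 0.2209 = 4.453 × 10^-3 mol
n(HCl) left over = 4.453 × 10^-3 mol (1:1 ratio)
n(HCl) consumed by analyte = 0.02019 − 4.453 × 10^-3 = 0.01574 mol
From the 1:2 ratio, n(Na2CO3) = 1/2 × 0.01574 = 7.869 × 10^-3 mol
mass of Na2CO3 = 7.869 × 10^-3 × 105.99 = 0.8341 g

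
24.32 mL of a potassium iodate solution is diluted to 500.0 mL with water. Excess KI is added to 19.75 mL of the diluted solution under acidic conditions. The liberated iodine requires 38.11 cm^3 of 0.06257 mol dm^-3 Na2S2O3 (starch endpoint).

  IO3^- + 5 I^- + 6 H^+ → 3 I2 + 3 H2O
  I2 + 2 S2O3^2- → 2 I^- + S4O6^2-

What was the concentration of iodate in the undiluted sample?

n(S2O3^2-) = 0.03811 × 0.06257 = 2.385 × 10^-3 mol
n(I2) = n(S2O3^2-)/2 = 1.192 × 10^-3 mol
From the 1:3 ratio, n(IO3^-) in the aliquot = 1/3 × 1.192 × 10^-3 = 3.974 × 10^-4 mol
[IO3^-]_dilute = 3.974 × 10^-4 / 0.01975 = 0.02012 mol/L
[IO3^-]_original = 0.02012 × 500.0/24.32 = 0.4137 mol/L

0.4137 mol/L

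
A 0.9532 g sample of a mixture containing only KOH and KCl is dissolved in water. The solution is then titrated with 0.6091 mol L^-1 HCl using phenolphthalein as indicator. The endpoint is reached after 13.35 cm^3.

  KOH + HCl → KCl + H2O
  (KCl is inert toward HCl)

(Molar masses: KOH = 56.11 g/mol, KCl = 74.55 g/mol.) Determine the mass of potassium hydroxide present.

0.4563 g

n(HCl) = 0.01335 × 0.6091 = 8.131 × 10^-3 mol
Let x = n(KOH), y = n(KCl).
Titrant: 1x = 8.131 × 10^-3;  mass: 56.11x + 74.55y = 0.9532
Solving, x = 8.131 × 10^-3 mol, y = 6.666 × 10^-3 mol
mass of KOH = 8.131 × 10^-3 × 56.11 = 0.4563 g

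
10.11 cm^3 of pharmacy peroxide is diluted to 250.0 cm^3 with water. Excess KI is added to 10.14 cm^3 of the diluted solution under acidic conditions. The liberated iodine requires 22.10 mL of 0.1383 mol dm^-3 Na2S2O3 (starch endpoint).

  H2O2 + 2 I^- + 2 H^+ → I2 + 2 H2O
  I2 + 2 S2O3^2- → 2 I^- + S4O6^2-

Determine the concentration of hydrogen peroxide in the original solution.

3.727 mol/L

n(S2O3^2-) = 0.02210 × 0.1383 = 3.056 × 10^-3 mol
n(I2) = n(S2O3^2-)/2 = 1.528 × 10^-3 mol
n(H2O2) in the aliquot = 1.528 × 10^-3 mol (1:1 ratio)
[H2O2]_dilute = 1.528 × 10^-3 / 0.01014 = 0.1507 mol/L
[H2O2]_original = 0.1507 × 250.0/10.11 = 3.727 mol/L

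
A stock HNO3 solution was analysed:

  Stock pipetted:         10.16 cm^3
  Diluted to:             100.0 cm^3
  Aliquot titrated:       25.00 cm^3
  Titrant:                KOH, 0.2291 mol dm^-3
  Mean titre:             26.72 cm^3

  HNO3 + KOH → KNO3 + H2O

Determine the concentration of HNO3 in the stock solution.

2.410 mol/L

n(KOH) = 0.02672 × 0.2291 = 6.122 × 10^-3 mol
n(HNO3) in the aliquot = 6.122 × 10^-3 mol (1:1 ratio)
[HNO3]_dilute = 6.122 × 10^-3 / 0.02500 = 0.2449 mol/L
Dilution factor = 100.0 / 10.16 = 9.843
[HNO3]_stock = 0.2449 × 9.843 = 2.410 mol/L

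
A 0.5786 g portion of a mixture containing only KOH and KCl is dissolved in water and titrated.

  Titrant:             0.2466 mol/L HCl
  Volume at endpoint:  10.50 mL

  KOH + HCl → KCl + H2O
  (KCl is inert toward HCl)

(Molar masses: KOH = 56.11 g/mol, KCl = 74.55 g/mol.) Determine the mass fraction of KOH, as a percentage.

n(HCl) = 0.01050 × 0.2466 = 2.589 × 10^-3 mol
Let x = n(KOH), y = n(KCl).
Titrant: 1x = 2.589 × 10^-3;  mass: 56.11x + 74.55y = 0.5786
Solving, x = 2.589 × 10^-3 mol, y = 5.812 × 10^-3 mol
mass of KOH = 2.589 × 10^-3 × 56.11 = 0.1453 g
% KOH = 0.1453 / 0.5786 × 100 = 25.11 %

25.11 %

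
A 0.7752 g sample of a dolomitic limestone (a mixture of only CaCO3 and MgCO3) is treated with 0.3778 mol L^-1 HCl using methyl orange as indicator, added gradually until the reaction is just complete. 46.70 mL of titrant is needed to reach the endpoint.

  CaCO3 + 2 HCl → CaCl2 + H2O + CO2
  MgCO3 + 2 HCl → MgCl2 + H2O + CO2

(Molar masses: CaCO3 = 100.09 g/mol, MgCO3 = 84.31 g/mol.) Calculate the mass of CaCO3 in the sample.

0.1995 g

n(HCl) = 0.04670 × 0.3778 = 0.01764 mol
Let x = n(CaCO3), y = n(MgCO3).
Titrant: 2x + 2y = 0.01764;  mass: 100.09x + 84.31y = 0.7752
Solving, x = 1.993 × 10^-3 mol, y = 6.829 × 10^-3 mol
mass of CaCO3 = 1.993 × 10^-3 × 100.09 = 0.1995 g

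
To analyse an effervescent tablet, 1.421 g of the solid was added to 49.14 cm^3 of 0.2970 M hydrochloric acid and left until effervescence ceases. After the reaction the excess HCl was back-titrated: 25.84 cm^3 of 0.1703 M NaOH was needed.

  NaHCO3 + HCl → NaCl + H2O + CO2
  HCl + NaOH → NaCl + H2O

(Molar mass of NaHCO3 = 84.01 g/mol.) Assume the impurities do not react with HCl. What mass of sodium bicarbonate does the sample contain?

n(HCl) added = 0.04914 × 0.2970 = 0.01459 mol
n(NaOH) used in back-titration = 0.02584 × 0.1703 = 4.401 × 10^-3 mol
n(HCl) left over = 4.401 × 10^-3 mol (1:1 ratio)
n(HCl) consumed by analyte = 0.01459 − 4.401 × 10^-3 = 0.01019 mol
n(NaHCO3) = 0.01019 mol (1:1 ratio)
mass of NaHCO3 = 0.01019 × 84.01 = 0.8564 g

0.8564 g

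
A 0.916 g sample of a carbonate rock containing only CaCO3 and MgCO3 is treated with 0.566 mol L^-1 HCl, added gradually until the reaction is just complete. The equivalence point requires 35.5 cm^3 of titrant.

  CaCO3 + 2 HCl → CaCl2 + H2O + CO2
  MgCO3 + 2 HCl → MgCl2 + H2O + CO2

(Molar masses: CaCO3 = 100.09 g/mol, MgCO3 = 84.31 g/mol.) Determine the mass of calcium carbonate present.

0.438 g

n(HCl) = 0.0355 × 0.566 = 0.0201 mol
Let x = n(CaCO3), y = n(MgCO3).
Titrant: 2x + 2y = 0.0201;  mass: 100.09x + 84.31y = 0.916
Solving, x = 4.37 × 10^-3 mol, y = 5.68 × 10^-3 mol
mass of CaCO3 = 4.37 × 10^-3 × 100.09 = 0.438 g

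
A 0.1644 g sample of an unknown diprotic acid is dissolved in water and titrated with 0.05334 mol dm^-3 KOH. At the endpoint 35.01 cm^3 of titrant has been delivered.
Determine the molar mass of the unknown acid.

n(KOH) = 0.03501 L × 0.05334 mol/L = 1.867 × 10^-3 mol
From the 1:2 ratio, n(H2A) = 1/2 × 1.867 × 10^-3 = 9.337 × 10^-4 mol
M = m / n = 0.1644 g / 9.337 × 10^-4 mol = 176.1 g/mol

176.1 g/mol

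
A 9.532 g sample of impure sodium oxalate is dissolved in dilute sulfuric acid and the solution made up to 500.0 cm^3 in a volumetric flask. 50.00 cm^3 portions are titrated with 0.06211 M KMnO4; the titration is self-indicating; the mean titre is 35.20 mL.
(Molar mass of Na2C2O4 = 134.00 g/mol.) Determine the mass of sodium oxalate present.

7.324 g

2 MnO4^- + 5 C2O4^2- + 16 H^+ → 2 Mn^2+ + 10 CO2 + 8 H2O
n(KMnO4) per titration = 0.03520 × 0.06211 = 2.186 × 10^-3 mol
From the 5:2 ratio, n(Na2C2O4) in each aliquot = 5/2 × 2.186 × 10^-3 = 5.466 × 10^-3 mol
n(Na2C2O4) in the whole flask = 5.466 × 10^-3 × 500.0/50.00 = 0.05466 mol
mass of Na2C2O4 = 0.05466 × 134.00 = 7.324 g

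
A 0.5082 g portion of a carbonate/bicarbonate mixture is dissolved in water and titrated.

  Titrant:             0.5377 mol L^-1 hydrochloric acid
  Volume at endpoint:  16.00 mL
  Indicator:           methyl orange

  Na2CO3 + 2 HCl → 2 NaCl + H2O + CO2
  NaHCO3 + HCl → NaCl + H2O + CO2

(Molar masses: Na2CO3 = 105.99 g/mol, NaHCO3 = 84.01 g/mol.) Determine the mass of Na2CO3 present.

0.3666 g

n(HCl) = 0.01600 × 0.5377 = 8.603 × 10^-3 mol
Let x = n(Na2CO3), y = n(NaHCO3).
Titrant: 2x + 1y = 8.603 × 10^-3;  mass: 105.99x + 84.01y = 0.5082
Solving, x = 3.459 × 10^-3 mol, y = 1.685 × 10^-3 mol
mass of Na2CO3 = 3.459 × 10^-3 × 105.99 = 0.3666 g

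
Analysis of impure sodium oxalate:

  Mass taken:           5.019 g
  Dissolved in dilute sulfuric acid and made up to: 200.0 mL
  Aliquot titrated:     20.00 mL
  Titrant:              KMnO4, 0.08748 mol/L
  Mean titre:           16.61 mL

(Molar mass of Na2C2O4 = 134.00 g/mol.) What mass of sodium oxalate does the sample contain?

4.868 g

2 MnO4^- + 5 C2O4^2- + 16 H^+ → 2 Mn^2+ + 10 CO2 + 8 H2O
n(KMnO4) per titration = 0.01661 × 0.08748 = 1.453 × 10^-3 mol
From the 5:2 ratio, n(Na2C2O4) in each aliquot = 5/2 × 1.453 × 10^-3 = 3.633 × 10^-3 mol
n(Na2C2O4) in the whole flask = 3.633 × 10^-3 × 200.0/20.00 = 0.03633 mol
mass of Na2C2O4 = 0.03633 × 134.00 = 4.868 g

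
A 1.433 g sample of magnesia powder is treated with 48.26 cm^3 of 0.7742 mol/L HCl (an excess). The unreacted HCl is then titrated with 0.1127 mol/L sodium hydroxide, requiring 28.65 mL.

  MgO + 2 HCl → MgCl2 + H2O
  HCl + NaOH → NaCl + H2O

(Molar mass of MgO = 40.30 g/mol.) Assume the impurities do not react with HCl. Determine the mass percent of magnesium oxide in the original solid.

48.00 %

n(HCl) added = 0.04826 × 0.7742 = 0.03736 mol
n(NaOH) used in back-titration = 0.02865 × 0.1127 = 3.229 × 10^-3 mol
n(HCl) left over = 3.229 × 10^-3 mol (1:1 ratio)
n(HCl) consumed by analyte = 0.03736 − 3.229 × 10^-3 = 0.03413 mol
From the 1:2 ratio, n(MgO) = 1/2 × 0.03413 = 0.01707 mol
mass of MgO = 0.01707 × 40.30 = 0.6878 g
% MgO = 0.6878 / 1.433 × 100 = 48.00 %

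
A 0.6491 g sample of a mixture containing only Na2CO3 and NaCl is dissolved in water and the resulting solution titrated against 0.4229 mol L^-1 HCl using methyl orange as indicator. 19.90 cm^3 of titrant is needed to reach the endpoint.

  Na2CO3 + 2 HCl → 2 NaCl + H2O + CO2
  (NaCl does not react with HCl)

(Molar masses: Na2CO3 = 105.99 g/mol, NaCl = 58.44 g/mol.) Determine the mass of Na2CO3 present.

n(HCl) = 0.01990 × 0.4229 = 8.416 × 10^-3 mol
Let x = n(Na2CO3), y = n(NaCl).
Titrant: 2x = 8.416 × 10^-3;  mass: 105.99x + 58.44y = 0.6491
Solving, x = 4.208 × 10^-3 mol, y = 3.476 × 10^-3 mol
mass of Na2CO3 = 4.208 × 10^-3 × 105.99 = 0.4460 g

0.4460 g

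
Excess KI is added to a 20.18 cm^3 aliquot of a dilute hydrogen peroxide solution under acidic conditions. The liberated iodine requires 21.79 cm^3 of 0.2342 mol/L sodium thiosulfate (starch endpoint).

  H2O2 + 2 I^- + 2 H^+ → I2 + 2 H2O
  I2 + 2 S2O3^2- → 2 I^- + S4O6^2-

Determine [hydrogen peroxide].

n(S2O3^2-) = 0.02179 × 0.2342 = 5.103 × 10^-3 mol
n(I2) = n(S2O3^2-)/2 = 2.552 × 10^-3 mol
n(H2O2) in the aliquot = 2.552 × 10^-3 mol (1:1 ratio)
[H2O2] = 2.552 × 10^-3 / 0.02018 = 0.1264 mol/L

0.1264 mol/L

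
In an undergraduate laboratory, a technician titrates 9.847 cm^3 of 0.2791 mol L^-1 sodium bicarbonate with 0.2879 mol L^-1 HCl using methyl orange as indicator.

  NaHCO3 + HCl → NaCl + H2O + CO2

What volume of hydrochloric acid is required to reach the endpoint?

9.546 mL

n(NaHCO3) = 0.009847 L × 0.2791 mol/L = 2.748 × 10^-3 mol
n(HCl) = 2.748 × 10^-3 mol (1:1 stoichiometry)
V(HCl) = 2.748 × 10^-3 mol / 0.2879 mol/L = 0.009546 L = 9.546 mL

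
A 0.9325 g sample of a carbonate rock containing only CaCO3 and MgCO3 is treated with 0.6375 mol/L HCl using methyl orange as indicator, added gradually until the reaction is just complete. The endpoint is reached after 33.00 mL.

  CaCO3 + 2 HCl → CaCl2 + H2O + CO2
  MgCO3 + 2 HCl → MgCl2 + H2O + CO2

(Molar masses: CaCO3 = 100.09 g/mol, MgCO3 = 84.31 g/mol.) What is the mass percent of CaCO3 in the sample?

n(HCl) = 0.03300 × 0.6375 = 0.02104 mol
Let x = n(CaCO3), y = n(MgCO3).
Titrant: 2x + 2y = 0.02104;  mass: 100.09x + 84.31y = 0.9325
Solving, x = 2.894 × 10^-3 mol, y = 7.625 × 10^-3 mol
mass of CaCO3 = 2.894 × 10^-3 × 100.09 = 0.2896 g
% CaCO3 = 0.2896 / 0.9325 × 100 = 31.06 %

31.06 %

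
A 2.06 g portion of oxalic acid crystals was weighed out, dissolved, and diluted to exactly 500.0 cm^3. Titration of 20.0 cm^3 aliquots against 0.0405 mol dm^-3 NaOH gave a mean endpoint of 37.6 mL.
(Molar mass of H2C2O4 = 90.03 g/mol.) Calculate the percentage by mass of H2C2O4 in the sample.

83.2 %

H2C2O4 + 2 NaOH → Na2C2O4 + 2 H2O
n(NaOH) per titration = 0.0376 × 0.0405 = 1.52 × 10^-3 mol
From the 1:2 ratio, n(H2C2O4) in each aliquot = 1/2 × 1.52 × 10^-3 = 7.61 × 10^-4 mol
n(H2C2O4) in the whole flask = 7.61 × 10^-4 × 500.0/20.0 = 0.0190 mol
mass of H2C2O4 = 0.0190 × 90.03 = 1.71 g
% H2C2O4 = 1.71 / 2.06 × 100 = 83.2 %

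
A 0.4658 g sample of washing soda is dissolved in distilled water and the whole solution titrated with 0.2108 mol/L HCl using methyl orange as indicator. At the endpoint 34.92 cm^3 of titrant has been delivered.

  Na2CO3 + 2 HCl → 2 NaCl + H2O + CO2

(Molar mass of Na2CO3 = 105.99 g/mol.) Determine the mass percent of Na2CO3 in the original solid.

n(HCl) = 0.03492 L × 0.2108 mol/L = 7.361 × 10^-3 mol
From the 1:2 ratio, n(Na2CO3) = 1/2 × 7.361 × 10^-3 = 3.681 × 10^-3 mol
mass of Na2CO3 = 3.681 × 10^-3 × 105.99 g/mol = 0.3901 g
% Na2CO3 = 0.3901 / 0.4658 × 100 = 83.75 %

83.75 %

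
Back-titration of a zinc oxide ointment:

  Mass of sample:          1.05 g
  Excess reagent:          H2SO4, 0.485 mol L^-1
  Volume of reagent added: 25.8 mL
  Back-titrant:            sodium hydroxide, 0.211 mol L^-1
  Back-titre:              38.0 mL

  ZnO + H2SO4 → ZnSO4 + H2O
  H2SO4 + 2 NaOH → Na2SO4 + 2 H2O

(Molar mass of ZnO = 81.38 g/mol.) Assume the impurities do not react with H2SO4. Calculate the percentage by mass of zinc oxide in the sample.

65.9 %

n(H2SO4) added = 0.0258 × 0.485 = 0.0125 mol
n(NaOH) used in back-titration = 0.0380 × 0.211 = 8.02 × 10^-3 mol
From the 1:2 ratio, n(H2SO4) left over = 1/2 × 8.02 × 10^-3 = 4.01 × 10^-3 mol
n(H2SO4) consumed by analyte = 0.0125 − 4.01 × 10^-3 = 8.50 × 10^-3 mol
n(ZnO) = 8.50 × 10^-3 mol (1:1 ratio)
mass of ZnO = 8.50 × 10^-3 × 81.38 = 0.692 g
% ZnO = 0.692 / 1.05 × 100 = 65.9 %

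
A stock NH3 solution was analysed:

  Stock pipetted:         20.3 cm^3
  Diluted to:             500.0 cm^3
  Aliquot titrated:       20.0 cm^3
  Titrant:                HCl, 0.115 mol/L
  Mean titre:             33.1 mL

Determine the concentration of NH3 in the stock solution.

4.69 mol/L

NH3 + HCl → NH4Cl
n(HCl) = 0.0331 × 0.115 = 3.81 × 10^-3 mol
n(NH3) in the aliquot = 3.81 × 10^-3 mol (1:1 ratio)
[NH3]_dilute = 3.81 × 10^-3 / 0.0200 = 0.190 mol/L
Dilution factor = 500.0 / 20.3 = 24.63
[NH3]_stock = 0.190 × 24.63 = 4.69 mol/L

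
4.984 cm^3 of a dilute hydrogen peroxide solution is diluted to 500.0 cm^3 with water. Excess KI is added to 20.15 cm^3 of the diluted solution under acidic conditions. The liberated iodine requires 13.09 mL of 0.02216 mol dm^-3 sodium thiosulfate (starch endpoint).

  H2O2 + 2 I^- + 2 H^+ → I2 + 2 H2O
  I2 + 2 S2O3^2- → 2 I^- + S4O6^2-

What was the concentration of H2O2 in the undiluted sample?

0.7221 mol/L

n(S2O3^2-) = 0.01309 × 0.02216 = 2.901 × 10^-4 mol
n(I2) = n(S2O3^2-)/2 = 1.450 × 10^-4 mol
n(H2O2) in the aliquot = 1.450 × 10^-4 mol (1:1 ratio)
[H2O2]_dilute = 1.450 × 10^-4 / 0.02015 = 0.007198 mol/L
[H2O2]_original = 0.007198 × 500.0/4.984 = 0.7221 mol/L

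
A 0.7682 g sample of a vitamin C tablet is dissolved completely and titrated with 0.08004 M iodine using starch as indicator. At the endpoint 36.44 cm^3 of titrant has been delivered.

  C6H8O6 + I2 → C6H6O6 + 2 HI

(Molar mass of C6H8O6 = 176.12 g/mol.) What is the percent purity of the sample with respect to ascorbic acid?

n(I2) = 0.03644 L × 0.08004 mol/L = 2.917 × 10^-3 mol
n(C6H8O6) = 2.917 × 10^-3 mol (1:1 ratio)
mass of C6H8O6 = 2.917 × 10^-3 × 176.12 g/mol = 0.5137 g
% C6H8O6 = 0.5137 / 0.7682 × 100 = 66.87 %

66.87 %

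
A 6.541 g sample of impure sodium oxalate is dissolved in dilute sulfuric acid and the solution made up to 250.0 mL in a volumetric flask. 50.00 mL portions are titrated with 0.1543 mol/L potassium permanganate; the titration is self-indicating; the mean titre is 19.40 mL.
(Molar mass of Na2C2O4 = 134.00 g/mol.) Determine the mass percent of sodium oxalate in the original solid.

2 MnO4^- + 5 C2O4^2- + 16 H^+ → 2 Mn^2+ + 10 CO2 + 8 H2O
n(KMnO4) per titration = 0.01940 × 0.1543 = 2.993 × 10^-3 mol
From the 5:2 ratio, n(Na2C2O4) in each aliquot = 5/2 × 2.993 × 10^-3 = 7.484 × 10^-3 mol
n(Na2C2O4) in the whole flask = 7.484 × 10^-3 × 250.0/50.00 = 0.03742 mol
mass of Na2C2O4 = 0.03742 × 134.00 = 5.014 g
% Na2C2O4 = 5.014 / 6.541 × 100 = 76.65 %

76.65 %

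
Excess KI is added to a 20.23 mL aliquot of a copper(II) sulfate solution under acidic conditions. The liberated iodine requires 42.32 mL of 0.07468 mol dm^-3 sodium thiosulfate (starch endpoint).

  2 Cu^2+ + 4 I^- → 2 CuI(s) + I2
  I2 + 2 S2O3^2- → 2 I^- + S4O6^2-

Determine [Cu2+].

0.1562 mol/L

n(S2O3^2-) = 0.04232 × 0.07468 = 3.160 × 10^-3 mol
n(I2) = n(S2O3^2-)/2 = 1.580 × 10^-3 mol
From the 2:1 ratio, n(Cu2+) in the aliquot = 2/1 × 1.580 × 10^-3 = 3.160 × 10^-3 mol
[Cu2+] = 3.160 × 10^-3 / 0.02023 = 0.1562 mol/L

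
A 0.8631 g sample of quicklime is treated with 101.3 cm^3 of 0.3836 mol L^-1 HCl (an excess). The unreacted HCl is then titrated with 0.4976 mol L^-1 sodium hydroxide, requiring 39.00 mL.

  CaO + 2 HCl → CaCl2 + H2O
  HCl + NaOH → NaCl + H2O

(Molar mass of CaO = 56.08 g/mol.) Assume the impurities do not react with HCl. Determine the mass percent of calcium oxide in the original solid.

63.20 %

n(HCl) added = 0.1013 × 0.3836 = 0.03886 mol
n(NaOH) used in back-titration = 0.03900 × 0.4976 = 0.01941 mol
n(HCl) left over = 0.01941 mol (1:1 ratio)
n(HCl) consumed by analyte = 0.03886 − 0.01941 = 0.01945 mol
From the 1:2 ratio, n(CaO) = 1/2 × 0.01945 = 9.726 × 10^-3 mol
mass of CaO = 9.726 × 10^-3 × 56.08 = 0.5454 g
% CaO = 0.5454 / 0.8631 × 100 = 63.20 %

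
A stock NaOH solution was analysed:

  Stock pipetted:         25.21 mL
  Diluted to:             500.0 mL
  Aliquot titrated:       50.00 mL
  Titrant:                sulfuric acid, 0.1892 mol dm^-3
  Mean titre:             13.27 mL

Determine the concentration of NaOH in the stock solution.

1.992 mol/L

2 NaOH + H2SO4 → Na2SO4 + 2 H2O
n(H2SO4) = 0.01327 × 0.1892 = 2.511 × 10^-3 mol
From the 2:1 ratio, n(NaOH) in the aliquot = 2/1 × 2.511 × 10^-3 = 5.021 × 10^-3 mol
[NaOH]_dilute = 5.021 × 10^-3 / 0.05000 = 0.1004 mol/L
Dilution factor = 500.0 / 25.21 = 19.83
[NaOH]_stock = 0.1004 × 19.83 = 1.992 mol/L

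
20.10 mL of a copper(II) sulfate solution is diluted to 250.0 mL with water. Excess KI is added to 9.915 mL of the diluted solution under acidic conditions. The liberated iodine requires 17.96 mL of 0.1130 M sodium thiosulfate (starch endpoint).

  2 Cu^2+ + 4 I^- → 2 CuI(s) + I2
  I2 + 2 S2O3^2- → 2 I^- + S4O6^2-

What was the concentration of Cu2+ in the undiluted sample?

2.546 M

n(S2O3^2-) = 0.01796 × 0.1130 = 2.029 × 10^-3 mol
n(I2) = n(S2O3^2-)/2 = 1.015 × 10^-3 mol
From the 2:1 ratio, n(Cu2+) in the aliquot = 2/1 × 1.015 × 10^-3 = 2.029 × 10^-3 mol
[Cu2+]_dilute = 2.029 × 10^-3 / 0.009915 = 0.2047 mol/L
[Cu2+]_original = 0.2047 × 250.0/20.10 = 2.546 mol/L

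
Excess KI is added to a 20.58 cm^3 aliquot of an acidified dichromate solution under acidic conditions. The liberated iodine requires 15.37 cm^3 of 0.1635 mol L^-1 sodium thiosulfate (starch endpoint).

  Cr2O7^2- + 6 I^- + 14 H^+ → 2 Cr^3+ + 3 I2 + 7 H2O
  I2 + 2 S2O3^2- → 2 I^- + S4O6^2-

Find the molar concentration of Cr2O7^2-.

0.02035 mol/L

n(S2O3^2-) = 0.01537 × 0.1635 = 2.513 × 10^-3 mol
n(I2) = n(S2O3^2-)/2 = 1.256 × 10^-3 mol
From the 1:3 ratio, n(Cr2O7^2-) in the aliquot = 1/3 × 1.256 × 10^-3 = 4.188 × 10^-4 mol
[Cr2O7^2-] = 4.188 × 10^-4 / 0.02058 = 0.02035 mol/L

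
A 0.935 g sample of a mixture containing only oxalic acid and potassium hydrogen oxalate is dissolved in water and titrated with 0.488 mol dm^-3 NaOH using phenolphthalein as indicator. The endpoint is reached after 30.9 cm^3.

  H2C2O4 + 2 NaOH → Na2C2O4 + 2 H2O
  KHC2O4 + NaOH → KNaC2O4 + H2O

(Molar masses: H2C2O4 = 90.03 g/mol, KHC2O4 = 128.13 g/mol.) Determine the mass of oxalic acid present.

n(NaOH) = 0.0309 × 0.488 = 0.0151 mol
Let x = n(H2C2O4), y = n(KHC2O4).
Titrant: 2x + 1y = 0.0151;  mass: 90.03x + 128.13y = 0.935
Solving, x = 6.00 × 10^-3 mol, y = 3.08 × 10^-3 mol
mass of H2C2O4 = 6.00 × 10^-3 × 90.03 = 0.540 g

0.540 g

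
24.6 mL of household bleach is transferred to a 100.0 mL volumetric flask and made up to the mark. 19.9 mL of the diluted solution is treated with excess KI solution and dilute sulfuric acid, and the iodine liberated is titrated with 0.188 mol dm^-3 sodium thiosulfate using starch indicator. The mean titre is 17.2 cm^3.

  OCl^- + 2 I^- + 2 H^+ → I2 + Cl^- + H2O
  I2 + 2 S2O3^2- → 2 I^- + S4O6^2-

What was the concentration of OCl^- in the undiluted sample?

0.330 mol/L

n(S2O3^2-) = 0.0172 × 0.188 = 3.23 × 10^-3 mol
n(I2) = n(S2O3^2-)/2 = 1.62 × 10^-3 mol
n(OCl^-) in the aliquot = 1.62 × 10^-3 mol (1:1 ratio)
[OCl^-]_dilute = 1.62 × 10^-3 / 0.0199 = 0.0812 mol/L
[OCl^-]_original = 0.0812 × 100.0/24.6 = 0.330 mol/L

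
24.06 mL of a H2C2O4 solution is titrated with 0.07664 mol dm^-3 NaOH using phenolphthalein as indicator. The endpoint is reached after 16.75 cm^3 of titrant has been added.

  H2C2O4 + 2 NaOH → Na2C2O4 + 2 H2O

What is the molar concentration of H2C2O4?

n(NaOH) = 0.01675 L × 0.07664 mol/L = 1.284 × 10^-3 mol
From the 1:2 mole ratio, n(H2C2O4) = 1/2 × 1.284 × 10^-3 = 6.419 × 10^-4 mol
[H2C2O4] = 6.419 × 10^-4 mol / 0.02406 L = 0.02668 mol/L

0.02668 mol/L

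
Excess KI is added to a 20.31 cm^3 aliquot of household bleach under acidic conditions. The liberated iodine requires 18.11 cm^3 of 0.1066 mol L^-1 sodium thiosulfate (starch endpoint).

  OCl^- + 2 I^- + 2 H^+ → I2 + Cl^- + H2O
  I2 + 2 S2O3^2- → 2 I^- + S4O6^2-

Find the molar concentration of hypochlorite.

n(S2O3^2-) = 0.01811 × 0.1066 = 1.931 × 10^-3 mol
n(I2) = n(S2O3^2-)/2 = 9.653 × 10^-4 mol
n(OCl^-) in the aliquot = 9.653 × 10^-4 mol (1:1 ratio)
[OCl^-] = 9.653 × 10^-4 / 0.02031 = 0.04753 mol/L

0.04753 mol/L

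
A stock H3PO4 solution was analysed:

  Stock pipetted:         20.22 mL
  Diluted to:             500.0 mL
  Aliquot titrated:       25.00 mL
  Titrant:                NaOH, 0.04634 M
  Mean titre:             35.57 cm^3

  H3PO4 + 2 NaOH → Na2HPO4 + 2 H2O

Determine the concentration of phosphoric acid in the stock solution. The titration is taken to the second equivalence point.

0.8152 M

n(NaOH) = 0.03557 × 0.04634 = 1.648 × 10^-3 mol
From the 1:2 ratio, n(H3PO4) in the aliquot = 1/2 × 1.648 × 10^-3 = 8.242 × 10^-4 mol
[H3PO4]_dilute = 8.242 × 10^-4 / 0.02500 = 0.03297 mol/L
Dilution factor = 500.0 / 20.22 = 24.73
[H3PO4]_stock = 0.03297 × 24.73 = 0.8152 mol/L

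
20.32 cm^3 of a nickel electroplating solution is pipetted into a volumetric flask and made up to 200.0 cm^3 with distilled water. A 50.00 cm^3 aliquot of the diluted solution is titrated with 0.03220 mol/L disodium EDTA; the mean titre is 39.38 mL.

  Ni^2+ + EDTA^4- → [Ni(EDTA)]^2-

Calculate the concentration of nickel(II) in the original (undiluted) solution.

0.2496 mol/L

n(EDTA) = 0.03938 × 0.03220 = 1.268 × 10^-3 mol
n(Ni2+) in the aliquot = 1.268 × 10^-3 mol (1:1 ratio)
[Ni2+]_dilute = 1.268 × 10^-3 / 0.05000 = 0.02536 mol/L
Dilution factor = 200.0 / 20.32 = 9.843
[Ni2+]_stock = 0.02536 × 9.843 = 0.2496 mol/L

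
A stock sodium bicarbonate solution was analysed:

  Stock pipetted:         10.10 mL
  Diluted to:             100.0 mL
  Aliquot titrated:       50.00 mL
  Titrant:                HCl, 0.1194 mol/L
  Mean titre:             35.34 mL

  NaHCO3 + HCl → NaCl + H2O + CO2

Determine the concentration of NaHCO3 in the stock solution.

0.8356 mol/L

n(HCl) = 0.03534 × 0.1194 = 4.220 × 10^-3 mol
n(NaHCO3) in the aliquot = 4.220 × 10^-3 mol (1:1 ratio)
[NaHCO3]_dilute = 4.220 × 10^-3 / 0.05000 = 0.08439 mol/L
Dilution factor = 100.0 / 10.10 = 9.901
[NaHCO3]_stock = 0.08439 × 9.901 = 0.8356 mol/L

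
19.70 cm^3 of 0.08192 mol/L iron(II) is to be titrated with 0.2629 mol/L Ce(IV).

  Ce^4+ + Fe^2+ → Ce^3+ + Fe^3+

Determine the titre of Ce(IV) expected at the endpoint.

n(Fe2+) = 0.01970 L × 0.08192 mol/L = 1.614 × 10^-3 mol
n(Ce4+) = 1.614 × 10^-3 mol (1:1 stoichiometry)
V(Ce4+) = 1.614 × 10^-3 mol / 0.2629 mol/L = 0.006139 L = 6.139 mL

6.139 mL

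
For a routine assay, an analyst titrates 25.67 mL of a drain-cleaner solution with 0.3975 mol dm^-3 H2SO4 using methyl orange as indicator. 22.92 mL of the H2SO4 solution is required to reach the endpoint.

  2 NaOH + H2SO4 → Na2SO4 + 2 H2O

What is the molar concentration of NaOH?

0.7098 mol/L

n(H2SO4) = 0.02292 L × 0.3975 mol/L = 9.111 × 10^-3 mol
From the 2:1 mole ratio, n(NaOH) = 2/1 × 9.111 × 10^-3 = 0.01822 mol
[NaOH] = 0.01822 mol / 0.02567 L = 0.7098 mol/L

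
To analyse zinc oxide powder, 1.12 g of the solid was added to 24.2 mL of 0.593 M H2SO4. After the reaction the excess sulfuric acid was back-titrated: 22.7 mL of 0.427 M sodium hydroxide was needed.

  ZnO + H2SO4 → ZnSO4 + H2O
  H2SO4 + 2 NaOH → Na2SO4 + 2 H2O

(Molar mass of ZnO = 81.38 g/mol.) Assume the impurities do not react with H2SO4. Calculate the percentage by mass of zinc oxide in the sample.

69.1 %

n(H2SO4) added = 0.0242 × 0.593 = 0.0144 mol
n(NaOH) used in back-titration = 0.0227 × 0.427 = 9.69 × 10^-3 mol
From the 1:2 ratio, n(H2SO4) left over = 1/2 × 9.69 × 10^-3 = 4.85 × 10^-3 mol
n(H2SO4) consumed by analyte = 0.0144 − 4.85 × 10^-3 = 9.50 × 10^-3 mol
n(ZnO) = 9.50 × 10^-3 mol (1:1 ratio)
mass of ZnO = 9.50 × 10^-3 × 81.38 = 0.773 g
% ZnO = 0.773 / 1.12 × 100 = 69.1 %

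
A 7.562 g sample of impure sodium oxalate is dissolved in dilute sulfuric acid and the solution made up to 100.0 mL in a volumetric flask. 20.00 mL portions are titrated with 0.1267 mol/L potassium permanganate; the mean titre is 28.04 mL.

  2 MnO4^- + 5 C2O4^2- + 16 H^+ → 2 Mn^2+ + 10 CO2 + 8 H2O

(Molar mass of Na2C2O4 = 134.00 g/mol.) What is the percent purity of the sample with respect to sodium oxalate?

n(KMnO4) per titration = 0.02804 × 0.1267 = 3.553 × 10^-3 mol
From the 5:2 ratio, n(Na2C2O4) in each aliquot = 5/2 × 3.553 × 10^-3 = 8.882 × 10^-3 mol
n(Na2C2O4) in the whole flask = 8.882 × 10^-3 × 100.0/20.00 = 0.04441 mol
mass of Na2C2O4 = 0.04441 × 134.00 = 5.951 g
% Na2C2O4 = 5.951 / 7.562 × 100 = 78.69 %

78.69 %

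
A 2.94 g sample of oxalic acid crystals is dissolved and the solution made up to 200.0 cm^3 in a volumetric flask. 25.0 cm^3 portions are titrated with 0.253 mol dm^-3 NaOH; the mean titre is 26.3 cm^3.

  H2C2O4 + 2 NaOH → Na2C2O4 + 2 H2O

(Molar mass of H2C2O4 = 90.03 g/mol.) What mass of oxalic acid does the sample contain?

2.40 g

n(NaOH) per titration = 0.0263 × 0.253 = 6.65 × 10^-3 mol
From the 1:2 ratio, n(H2C2O4) in each aliquot = 1/2 × 6.65 × 10^-3 = 3.33 × 10^-3 mol
n(H2C2O4) in the whole flask = 3.33 × 10^-3 × 200.0/25.0 = 0.0266 mol
mass of H2C2O4 = 0.0266 × 90.03 = 2.40 g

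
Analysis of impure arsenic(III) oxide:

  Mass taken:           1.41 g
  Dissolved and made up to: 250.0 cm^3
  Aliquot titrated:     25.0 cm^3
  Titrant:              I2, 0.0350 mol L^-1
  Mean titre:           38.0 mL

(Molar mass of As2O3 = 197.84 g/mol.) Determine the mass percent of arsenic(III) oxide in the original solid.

As2O3 + 2 I2 + 2 H2O → As2O5 + 4 HI
n(I2) per titration = 0.0380 × 0.0350 = 1.33 × 10^-3 mol
From the 1:2 ratio, n(As2O3) in each aliquot = 1/2 × 1.33 × 10^-3 = 6.65 × 10^-4 mol
n(As2O3) in the whole flask = 6.65 × 10^-4 × 250.0/25.0 = 6.65 × 10^-3 mol
mass of As2O3 = 6.65 × 10^-3 × 197.84 = 1.32 g
% As2O3 = 1.32 / 1.41 × 100 = 93.3 %

93.3 %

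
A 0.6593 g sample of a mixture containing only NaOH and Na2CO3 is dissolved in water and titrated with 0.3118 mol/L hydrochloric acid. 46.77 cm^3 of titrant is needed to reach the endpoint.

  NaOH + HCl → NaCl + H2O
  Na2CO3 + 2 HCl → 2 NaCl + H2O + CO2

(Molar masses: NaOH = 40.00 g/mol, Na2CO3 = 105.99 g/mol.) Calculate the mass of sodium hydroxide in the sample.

0.3494 g

n(HCl) = 0.04677 × 0.3118 = 0.01458 mol
Let x = n(NaOH), y = n(Na2CO3).
Titrant: 1x + 2y = 0.01458;  mass: 40.00x + 105.99y = 0.6593
Solving, x = 8.736 × 10^-3 mol, y = 2.924 × 10^-3 mol
mass of NaOH = 8.736 × 10^-3 × 40.00 = 0.3494 g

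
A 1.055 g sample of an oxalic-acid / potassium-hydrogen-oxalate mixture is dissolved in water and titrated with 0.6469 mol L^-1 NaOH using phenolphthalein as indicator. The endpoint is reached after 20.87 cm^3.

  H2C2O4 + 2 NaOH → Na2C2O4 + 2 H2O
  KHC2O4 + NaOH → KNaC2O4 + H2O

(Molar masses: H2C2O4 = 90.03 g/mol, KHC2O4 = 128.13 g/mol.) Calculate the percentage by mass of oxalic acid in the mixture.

n(NaOH) = 0.02087 × 0.6469 = 0.01350 mol
Let x = n(H2C2O4), y = n(KHC2O4).
Titrant: 2x + 1y = 0.01350;  mass: 90.03x + 128.13y = 1.055
Solving, x = 4.060 × 10^-3 mol, y = 5.381 × 10^-3 mol
mass of H2C2O4 = 4.060 × 10^-3 × 90.03 = 0.3655 g
% H2C2O4 = 0.3655 / 1.055 × 100 = 34.64 %

34.64 %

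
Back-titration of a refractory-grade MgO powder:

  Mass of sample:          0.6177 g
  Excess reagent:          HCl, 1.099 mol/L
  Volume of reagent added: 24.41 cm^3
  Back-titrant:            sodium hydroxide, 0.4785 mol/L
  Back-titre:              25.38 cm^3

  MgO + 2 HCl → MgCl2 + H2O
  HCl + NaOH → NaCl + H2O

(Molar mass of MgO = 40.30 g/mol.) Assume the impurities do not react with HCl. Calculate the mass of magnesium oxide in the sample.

0.2958 g

n(HCl) added = 0.02441 × 1.099 = 0.02683 mol
n(NaOH) used in back-titration = 0.02538 × 0.4785 = 0.01214 mol
n(HCl) left over = 0.01214 mol (1:1 ratio)
n(HCl) consumed by analyte = 0.02683 − 0.01214 = 0.01468 mol
From the 1:2 ratio, n(MgO) = 1/2 × 0.01468 = 7.341 × 10^-3 mol
mass of MgO = 7.341 × 10^-3 × 40.30 = 0.2958 g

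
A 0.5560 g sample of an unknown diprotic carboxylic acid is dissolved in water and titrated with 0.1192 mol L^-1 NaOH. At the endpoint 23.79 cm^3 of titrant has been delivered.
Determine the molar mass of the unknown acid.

392.1 g/mol

n(NaOH) = 0.02379 L × 0.1192 mol/L = 2.836 × 10^-3 mol
From the 1:2 ratio, n(H2A) = 1/2 × 2.836 × 10^-3 = 1.418 × 10^-3 mol
M = m / n = 0.5560 g / 1.418 × 10^-3 mol = 392.1 g/mol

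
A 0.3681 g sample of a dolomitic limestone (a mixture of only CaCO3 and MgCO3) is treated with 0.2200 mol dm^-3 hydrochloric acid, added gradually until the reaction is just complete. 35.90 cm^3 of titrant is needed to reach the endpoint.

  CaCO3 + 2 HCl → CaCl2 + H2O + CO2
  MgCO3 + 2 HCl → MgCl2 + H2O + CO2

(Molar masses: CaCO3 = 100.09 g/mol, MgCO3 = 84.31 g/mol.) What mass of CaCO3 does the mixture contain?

0.2230 g

n(HCl) = 0.03590 × 0.2200 = 7.898 × 10^-3 mol
Let x = n(CaCO3), y = n(MgCO3).
Titrant: 2x + 2y = 7.898 × 10^-3;  mass: 100.09x + 84.31y = 0.3681
Solving, x = 2.228 × 10^-3 mol, y = 1.721 × 10^-3 mol
mass of CaCO3 = 2.228 × 10^-3 × 100.09 = 0.2230 g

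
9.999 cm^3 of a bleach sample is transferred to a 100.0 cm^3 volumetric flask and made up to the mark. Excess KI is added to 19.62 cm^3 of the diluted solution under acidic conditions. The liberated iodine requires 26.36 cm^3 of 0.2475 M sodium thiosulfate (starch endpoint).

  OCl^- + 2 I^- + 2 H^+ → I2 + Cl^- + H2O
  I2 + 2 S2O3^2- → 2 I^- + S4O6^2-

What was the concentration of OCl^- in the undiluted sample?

n(S2O3^2-) = 0.02636 × 0.2475 = 6.524 × 10^-3 mol
n(I2) = n(S2O3^2-)/2 = 3.262 × 10^-3 mol
n(OCl^-) in the aliquot = 3.262 × 10^-3 mol (1:1 ratio)
[OCl^-]_dilute = 3.262 × 10^-3 / 0.01962 = 0.1663 mol/L
[OCl^-]_original = 0.1663 × 100.0/9.999 = 1.663 mol/L

1.663 M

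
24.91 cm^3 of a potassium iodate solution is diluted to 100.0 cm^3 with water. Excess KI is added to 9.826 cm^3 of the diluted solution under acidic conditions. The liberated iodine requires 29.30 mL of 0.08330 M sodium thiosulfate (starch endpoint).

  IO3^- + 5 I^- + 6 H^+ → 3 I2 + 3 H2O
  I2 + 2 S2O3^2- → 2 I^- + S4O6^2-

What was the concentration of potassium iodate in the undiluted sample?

0.1662 M

n(S2O3^2-) = 0.02930 × 0.08330 = 2.441 × 10^-3 mol
n(I2) = n(S2O3^2-)/2 = 1.220 × 10^-3 mol
From the 1:3 ratio, n(IO3^-) in the aliquot = 1/3 × 1.220 × 10^-3 = 4.068 × 10^-4 mol
[IO3^-]_dilute = 4.068 × 10^-4 / 0.009826 = 0.04140 mol/L
[IO3^-]_original = 0.04140 × 100.0/24.91 = 0.1662 mol/L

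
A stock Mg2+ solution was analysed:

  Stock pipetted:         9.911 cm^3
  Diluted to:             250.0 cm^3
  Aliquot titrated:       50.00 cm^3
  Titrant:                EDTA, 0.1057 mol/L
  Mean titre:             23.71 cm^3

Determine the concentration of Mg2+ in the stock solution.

Mg^2+ + EDTA^4- → [Mg(EDTA)]^2-
n(EDTA) = 0.02371 × 0.1057 = 2.506 × 10^-3 mol
n(Mg2+) in the aliquot = 2.506 × 10^-3 mol (1:1 ratio)
[Mg2+]_dilute = 2.506 × 10^-3 / 0.05000 = 0.05012 mol/L
Dilution factor = 250.0 / 9.911 = 25.22
[Mg2+]_stock = 0.05012 × 25.22 = 1.264 mol/L

1.264 mol/L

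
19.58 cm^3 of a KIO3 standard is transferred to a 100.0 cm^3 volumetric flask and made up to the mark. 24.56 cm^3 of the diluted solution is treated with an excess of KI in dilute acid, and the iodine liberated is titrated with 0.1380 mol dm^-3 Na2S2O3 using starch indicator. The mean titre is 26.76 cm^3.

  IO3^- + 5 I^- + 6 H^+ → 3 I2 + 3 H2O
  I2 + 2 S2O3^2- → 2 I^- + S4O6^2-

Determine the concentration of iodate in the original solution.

n(S2O3^2-) = 0.02676 × 0.1380 = 3.693 × 10^-3 mol
n(I2) = n(S2O3^2-)/2 = 1.846 × 10^-3 mol
From the 1:3 ratio, n(IO3^-) in the aliquot = 1/3 × 1.846 × 10^-3 = 6.155 × 10^-4 mol
[IO3^-]_dilute = 6.155 × 10^-4 / 0.02456 = 0.02506 mol/L
[IO3^-]_original = 0.02506 × 100.0/19.58 = 0.1280 mol/L

0.1280 mol/L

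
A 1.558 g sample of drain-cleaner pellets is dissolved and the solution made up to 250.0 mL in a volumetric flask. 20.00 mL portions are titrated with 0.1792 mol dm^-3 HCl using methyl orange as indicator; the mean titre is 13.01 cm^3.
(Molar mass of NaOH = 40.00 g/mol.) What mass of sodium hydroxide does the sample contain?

1.166 g

NaOH + HCl → NaCl + H2O
n(HCl) per titration = 0.01301 × 0.1792 = 2.331 × 10^-3 mol
n(NaOH) in each aliquot = 2.331 × 10^-3 mol (1:1 ratio)
n(NaOH) in the whole flask = 2.331 × 10^-3 × 250.0/20.00 = 0.02914 mol
mass of NaOH = 0.02914 × 40.00 = 1.166 g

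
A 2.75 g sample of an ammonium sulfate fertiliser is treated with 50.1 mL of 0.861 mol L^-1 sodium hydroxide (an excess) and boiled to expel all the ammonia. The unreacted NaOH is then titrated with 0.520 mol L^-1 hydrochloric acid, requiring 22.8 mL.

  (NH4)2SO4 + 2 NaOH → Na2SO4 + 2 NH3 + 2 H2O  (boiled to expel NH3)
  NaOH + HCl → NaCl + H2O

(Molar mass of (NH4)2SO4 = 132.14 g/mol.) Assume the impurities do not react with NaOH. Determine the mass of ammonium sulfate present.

2.07 g

n(NaOH) added = 0.0501 × 0.861 = 0.0431 mol
n(HCl) used in back-titration = 0.0228 × 0.520 = 0.0119 mol
n(NaOH) left over = 0.0119 mol (1:1 ratio)
n(NaOH) consumed by analyte = 0.0431 − 0.0119 = 0.0313 mol
From the 1:2 ratio, n((NH4)2SO4) = 1/2 × 0.0313 = 0.0156 mol
mass of (NH4)2SO4 = 0.0156 × 132.14 = 2.07 g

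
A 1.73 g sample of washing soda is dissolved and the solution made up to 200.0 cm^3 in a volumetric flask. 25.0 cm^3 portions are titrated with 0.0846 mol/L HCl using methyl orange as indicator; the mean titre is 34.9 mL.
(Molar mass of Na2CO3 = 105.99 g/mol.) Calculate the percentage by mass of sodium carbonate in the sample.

72.4 %

Na2CO3 + 2 HCl → 2 NaCl + H2O + CO2
n(HCl) per titration = 0.0349 × 0.0846 = 2.95 × 10^-3 mol
From the 1:2 ratio, n(Na2CO3) in each aliquot = 1/2 × 2.95 × 10^-3 = 1.48 × 10^-3 mol
n(Na2CO3) in the whole flask = 1.48 × 10^-3 × 200.0/25.0 = 0.0118 mol
mass of Na2CO3 = 0.0118 × 105.99 = 1.25 g
% Na2CO3 = 1.25 / 1.73 × 100 = 72.4 %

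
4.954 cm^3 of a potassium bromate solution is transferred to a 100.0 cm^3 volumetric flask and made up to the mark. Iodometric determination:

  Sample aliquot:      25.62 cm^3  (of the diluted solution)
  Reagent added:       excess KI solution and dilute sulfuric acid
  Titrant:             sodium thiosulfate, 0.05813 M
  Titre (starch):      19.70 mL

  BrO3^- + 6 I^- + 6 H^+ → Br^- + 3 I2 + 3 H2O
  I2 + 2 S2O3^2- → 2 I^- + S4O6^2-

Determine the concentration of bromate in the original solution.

n(S2O3^2-) = 0.01970 × 0.05813 = 1.145 × 10^-3 mol
n(I2) = n(S2O3^2-)/2 = 5.726 × 10^-4 mol
From the 1:3 ratio, n(BrO3^-) in the aliquot = 1/3 × 5.726 × 10^-4 = 1.909 × 10^-4 mol
[BrO3^-]_dilute = 1.909 × 10^-4 / 0.02562 = 0.007450 mol/L
[BrO3^-]_original = 0.007450 × 100.0/4.954 = 0.1504 mol/L

0.1504 M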